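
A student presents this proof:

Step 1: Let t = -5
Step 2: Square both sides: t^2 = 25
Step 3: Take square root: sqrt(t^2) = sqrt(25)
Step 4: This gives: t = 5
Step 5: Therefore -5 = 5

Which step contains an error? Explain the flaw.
Step 4: This gives: t = 5

Step 4 incorrectly states that sqrt(t^2) = t. The correct identity is sqrt(t^2) = |t|. Since t = -5 < 0, we have sqrt(t^2) = |-5| = 5, not t = -5.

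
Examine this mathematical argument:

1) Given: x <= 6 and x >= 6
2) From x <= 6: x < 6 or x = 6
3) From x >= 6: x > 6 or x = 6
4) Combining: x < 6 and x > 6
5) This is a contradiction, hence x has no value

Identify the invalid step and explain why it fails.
Step 4: Combining: x < 6 and x > 6

Step 4 incorrectly combines the conditions. From x <= 6 and x >= 6, the intersection is x = 6. The error treats the 'or' cases as 'and' requirements. The correct conclusion is that x = 6 is the unique solution, not that no solution exists.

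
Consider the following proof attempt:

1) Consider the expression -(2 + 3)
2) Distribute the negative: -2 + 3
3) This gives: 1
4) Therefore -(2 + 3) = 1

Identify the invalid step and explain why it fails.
Step 2: Distribute the negative: -2 + 3

Step 2 incorrectly distributes the negative sign. The correct distribution is -(2 + 3) = -2 - 3 = -5. The negative must be applied to both terms, not just the first. The error treats -(2 + 3) as -2 + 3, which equals 1 instead of -5.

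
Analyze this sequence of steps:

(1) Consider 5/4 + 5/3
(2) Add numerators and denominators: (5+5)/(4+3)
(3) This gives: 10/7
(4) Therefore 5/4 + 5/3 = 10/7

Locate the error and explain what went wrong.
Step 2: Add numerators and denominators: (5+5)/(4+3)

Step 2 incorrectly adds fractions by separately adding numerators and denominators. This is wrong. The correct method requires a common denominator: 5/4 + 5/3 = (5×3 + 5×4)/(4×3) = 35/12 = 35/12. The method used gives 10/7, which is different.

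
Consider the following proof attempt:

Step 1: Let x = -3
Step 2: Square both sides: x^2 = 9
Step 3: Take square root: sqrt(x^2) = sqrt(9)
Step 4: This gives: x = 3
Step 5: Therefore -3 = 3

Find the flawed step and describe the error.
Step 4: This gives: x = 3

Step 4 incorrectly states that sqrt(x^2) = x. The correct identity is sqrt(x^2) = |x|. Since x = -3 < 0, we have sqrt(x^2) = |-3| = 3, not x = -3.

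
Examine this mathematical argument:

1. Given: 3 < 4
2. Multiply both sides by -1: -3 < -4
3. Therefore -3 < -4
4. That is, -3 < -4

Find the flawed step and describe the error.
Step 2: Multiply both sides by -1: -3 < -4

Step 2 multiplies both sides by -1 but fails to reverse the inequality sign. When multiplying (or dividing) an inequality by a negative number, the direction must be reversed. Since 3 < 4, we should get -3 > -4, i.e., -3 > -4.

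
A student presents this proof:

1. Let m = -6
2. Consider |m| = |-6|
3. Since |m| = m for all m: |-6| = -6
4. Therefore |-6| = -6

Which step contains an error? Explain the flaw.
Step 3: Since |m| = m for all m: |-6| = -6

Step 3 incorrectly states that |m| = m for all m. The correct definition is |m| = m when m >= 0, and |m| = -m when m < 0. Since -6 < 0, we have |-6| = -(-6) = 6, not -6.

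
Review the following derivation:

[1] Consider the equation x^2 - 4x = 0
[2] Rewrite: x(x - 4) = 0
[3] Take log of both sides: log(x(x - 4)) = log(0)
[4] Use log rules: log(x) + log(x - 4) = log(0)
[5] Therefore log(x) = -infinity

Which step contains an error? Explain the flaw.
Step 3: Take log of both sides: log(x(x - 4)) = log(0)

Step 3 takes the logarithm of both sides, resulting in log(0) on the right side. The logarithm is only defined for positive numbers; log(0) is undefined (approaches negative infinity). This operation is invalid.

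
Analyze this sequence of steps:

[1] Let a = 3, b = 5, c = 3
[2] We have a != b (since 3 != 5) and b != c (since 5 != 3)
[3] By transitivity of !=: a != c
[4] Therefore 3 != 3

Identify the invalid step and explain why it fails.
Step 3: By transitivity of !=: a != c

Step 3 incorrectly applies transitivity to the '!=' relation. Transitivity states: if a R b and b R c, then a R c. However, '!=' is not transitive. Counterexample: 3 != 5 and 5 != 3, but 3 = 3 (both equal 3). Transitivity holds for relations like <, <=, =, but not for !=.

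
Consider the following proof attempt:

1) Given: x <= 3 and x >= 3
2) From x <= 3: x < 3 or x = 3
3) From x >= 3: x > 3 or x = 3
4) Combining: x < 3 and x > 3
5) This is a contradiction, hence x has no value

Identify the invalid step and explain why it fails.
Step 4: Combining: x < 3 and x > 3

Step 4 incorrectly combines the conditions. From x <= 3 and x >= 3, the intersection is x = 3. The error treats the 'or' cases as 'and' requirements. The correct conclusion is that x = 3 is the unique solution, not that no solution exists.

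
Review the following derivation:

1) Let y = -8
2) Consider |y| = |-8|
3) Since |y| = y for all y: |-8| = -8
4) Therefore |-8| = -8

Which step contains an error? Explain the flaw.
Step 3: Since |y| = y for all y: |-8| = -8

Step 3 incorrectly states that |y| = y for all y. The correct definition is |y| = y when y >= 0, and |y| = -y when y < 0. Since -8 < 0, we have |-8| = -(-8) = 8, not -8.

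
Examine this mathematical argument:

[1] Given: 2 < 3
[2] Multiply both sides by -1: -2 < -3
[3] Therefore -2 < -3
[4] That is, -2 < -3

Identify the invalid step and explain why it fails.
Step 2: Multiply both sides by -1: -2 < -3

Step 2 multiplies both sides by -1 but fails to reverse the inequality sign. When multiplying (or dividing) an inequality by a negative number, the direction must be reversed. Since 2 < 3, we should get -2 > -3, i.e., -2 > -3.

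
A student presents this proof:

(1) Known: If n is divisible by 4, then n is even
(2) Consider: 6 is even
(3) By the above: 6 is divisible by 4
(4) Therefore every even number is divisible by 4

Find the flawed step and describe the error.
Step 3: By the above: 6 is divisible by 4

Step 3 commits the fallacy of affirming the consequent. The known fact 'divisible by 4 → even' does NOT imply 'even → divisible by 4'. That would be the converse, which is false. For example, 6 is even but 6 ÷ 4 = 1.50, which is not an integer.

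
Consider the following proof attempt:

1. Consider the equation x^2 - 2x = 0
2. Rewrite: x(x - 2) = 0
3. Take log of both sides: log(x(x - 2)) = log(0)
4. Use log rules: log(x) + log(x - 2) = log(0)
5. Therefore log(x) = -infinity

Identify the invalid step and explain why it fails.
Step 3: Take log of both sides: log(x(x - 2)) = log(0)

Step 3 takes the logarithm of both sides, resulting in log(0) on the right side. The logarithm is only defined for positive numbers; log(0) is undefined (approaches negative infinity). This operation is invalid.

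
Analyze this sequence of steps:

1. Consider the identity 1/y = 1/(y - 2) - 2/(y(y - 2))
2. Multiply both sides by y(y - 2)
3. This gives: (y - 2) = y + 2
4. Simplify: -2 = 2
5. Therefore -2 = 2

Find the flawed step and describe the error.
Step 3: This gives: (y - 2) = y + 2

Step 3 makes a sign error when clearing denominators. Multiplying -2/(y(y - 2)) by y(y - 2) gives -2, not +2. The correct result is (y - 2) = y - 2, which is trivially true, not (y - 2) = y + 2. (Step 1 is a valid identity: 1/(y - 2) - 2/(y(y - 2)) = (y - 2)/(y(y - 2)) = 1/y.)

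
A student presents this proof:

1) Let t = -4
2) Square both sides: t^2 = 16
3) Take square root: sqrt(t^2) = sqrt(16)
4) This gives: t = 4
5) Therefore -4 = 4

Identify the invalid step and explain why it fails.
Step 4: This gives: t = 4

Step 4 incorrectly states that sqrt(t^2) = t. The correct identity is sqrt(t^2) = |t|. Since t = -4 < 0, we have sqrt(t^2) = |-4| = 4, not t = -4.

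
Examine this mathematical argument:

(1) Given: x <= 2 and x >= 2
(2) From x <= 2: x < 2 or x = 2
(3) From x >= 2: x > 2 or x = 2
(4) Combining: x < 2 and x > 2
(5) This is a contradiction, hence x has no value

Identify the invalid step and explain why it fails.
Step 4: Combining: x < 2 and x > 2

Step 4 incorrectly combines the conditions. From x <= 2 and x >= 2, the intersection is x = 2. The error treats the 'or' cases as 'and' requirements. The correct conclusion is that x = 2 is the unique solution, not that no solution exists.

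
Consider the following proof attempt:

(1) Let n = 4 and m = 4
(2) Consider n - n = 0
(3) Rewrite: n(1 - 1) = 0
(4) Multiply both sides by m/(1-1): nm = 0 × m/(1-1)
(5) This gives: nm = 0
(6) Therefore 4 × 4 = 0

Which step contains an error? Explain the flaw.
Step 4: Multiply both sides by m/(1-1): nm = 0 × m/(1-1)

Step 4 multiplies both sides by m/(1-1). However, 1-1 = 0, so this is multiplication by m/0, which is undefined. We cannot multiply by an undefined expression.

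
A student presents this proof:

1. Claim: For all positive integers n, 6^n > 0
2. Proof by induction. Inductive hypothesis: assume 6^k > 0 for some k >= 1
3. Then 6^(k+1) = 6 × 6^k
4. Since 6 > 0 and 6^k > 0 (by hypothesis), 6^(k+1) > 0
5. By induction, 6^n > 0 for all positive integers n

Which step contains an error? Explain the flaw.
Step 5: By induction, 6^n > 0 for all positive integers n

Step 5 concludes the proof by induction, but no base case was ever established. A valid induction proof requires: (1) a base case proving 6^1 > 0, and (2) an inductive step showing IF 6^k > 0 THEN 6^(k+1) > 0. Steps 2-4 correctly establish the inductive step, but without the base case the conclusion in step 5 does not follow.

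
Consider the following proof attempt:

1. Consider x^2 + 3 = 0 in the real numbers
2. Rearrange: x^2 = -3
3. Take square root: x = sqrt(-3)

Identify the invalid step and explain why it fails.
Step 3: Take square root: x = sqrt(-3)

Step 3 takes the square root of -3, which is negative. In the real number system, the square root of a negative number is undefined. The equation x^2 + 3 = 0 has no real solutions. Square roots of negative numbers only exist in the complex numbers.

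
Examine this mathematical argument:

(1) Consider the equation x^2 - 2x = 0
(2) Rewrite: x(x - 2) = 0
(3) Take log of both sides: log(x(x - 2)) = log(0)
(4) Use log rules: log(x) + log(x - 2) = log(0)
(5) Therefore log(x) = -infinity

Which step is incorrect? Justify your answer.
Step 3: Take log of both sides: log(x(x - 2)) = log(0)

Step 3 takes the logarithm of both sides, resulting in log(0) on the right side. The logarithm is only defined for positive numbers; log(0) is undefined (approaches negative infinity). This operation is invalid.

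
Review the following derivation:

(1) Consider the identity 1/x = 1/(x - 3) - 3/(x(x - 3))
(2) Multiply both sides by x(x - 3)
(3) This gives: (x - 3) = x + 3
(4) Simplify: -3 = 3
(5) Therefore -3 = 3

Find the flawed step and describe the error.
Step 3: This gives: (x - 3) = x + 3

Step 3 makes a sign error when clearing denominators. Multiplying -3/(x(x - 3)) by x(x - 3) gives -3, not +3. The correct result is (x - 3) = x - 3, which is trivially true, not (x - 3) = x + 3. (Step 1 is a valid identity: 1/(x - 3) - 3/(x(x - 3)) = (x - 3)/(x(x - 3)) = 1/x.)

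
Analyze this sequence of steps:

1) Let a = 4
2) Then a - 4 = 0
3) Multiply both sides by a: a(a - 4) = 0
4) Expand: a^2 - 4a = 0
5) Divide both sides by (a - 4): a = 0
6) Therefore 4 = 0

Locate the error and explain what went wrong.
Step 5: Divide both sides by (a - 4): a = 0

Step 5 divides both sides by (a - 4). However, since a = 4, we have (a - 4) = 0. Division by zero is undefined, making this step invalid.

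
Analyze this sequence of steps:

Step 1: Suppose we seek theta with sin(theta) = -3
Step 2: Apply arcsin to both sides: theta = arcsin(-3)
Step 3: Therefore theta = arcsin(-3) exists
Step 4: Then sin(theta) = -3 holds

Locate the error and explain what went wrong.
Step 2: Apply arcsin to both sides: theta = arcsin(-3)

Step 2 applies arcsin to -3. However, arcsin(x) is only defined for x in [-1, 1] because sin(theta) can only produce values in that range. Since |-3| > 1, arcsin(-3) is undefined. There is no angle whose sine equals -3.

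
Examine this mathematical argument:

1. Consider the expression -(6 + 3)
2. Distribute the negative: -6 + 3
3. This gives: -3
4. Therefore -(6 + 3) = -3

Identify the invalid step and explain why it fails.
Step 2: Distribute the negative: -6 + 3

Step 2 incorrectly distributes the negative sign. The correct distribution is -(6 + 3) = -6 - 3 = -9. The negative must be applied to both terms, not just the first. The error treats -(6 + 3) as -6 + 3, which equals -3 instead of -9.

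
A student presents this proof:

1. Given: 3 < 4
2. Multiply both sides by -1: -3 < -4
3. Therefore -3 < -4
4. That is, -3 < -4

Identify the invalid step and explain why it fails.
Step 2: Multiply both sides by -1: -3 < -4

Step 2 multiplies both sides by -1 but fails to reverse the inequality sign. When multiplying (or dividing) an inequality by a negative number, the direction must be reversed. Since 3 < 4, we should get -3 > -4, i.e., -3 > -4.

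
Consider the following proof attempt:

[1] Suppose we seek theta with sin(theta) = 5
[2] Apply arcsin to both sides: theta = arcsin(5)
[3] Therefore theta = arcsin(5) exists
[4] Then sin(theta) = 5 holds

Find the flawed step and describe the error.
Step 2: Apply arcsin to both sides: theta = arcsin(5)

Step 2 applies arcsin to 5. However, arcsin(x) is only defined for x in [-1, 1] because sin(theta) can only produce values in that range. Since |5| > 1, arcsin(5) is undefined. There is no angle whose sine equals 5.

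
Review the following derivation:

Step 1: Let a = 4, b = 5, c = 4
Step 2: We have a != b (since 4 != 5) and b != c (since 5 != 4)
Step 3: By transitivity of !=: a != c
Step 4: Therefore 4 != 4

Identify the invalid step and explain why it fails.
Step 3: By transitivity of !=: a != c

Step 3 incorrectly applies transitivity to the '!=' relation. Transitivity states: if a R b and b R c, then a R c. However, '!=' is not transitive. Counterexample: 4 != 5 and 5 != 4, but 4 = 4 (both equal 4). Transitivity holds for relations like <, <=, =, but not for !=.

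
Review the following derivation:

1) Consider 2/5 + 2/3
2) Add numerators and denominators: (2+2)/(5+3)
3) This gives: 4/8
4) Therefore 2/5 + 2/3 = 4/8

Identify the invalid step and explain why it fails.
Step 2: Add numerators and denominators: (2+2)/(5+3)

Step 2 incorrectly adds fractions by separately adding numerators and denominators. This is wrong. The correct method requires a common denominator: 2/5 + 2/3 = (2×3 + 2×5)/(5×3) = 16/15 = 16/15. The method used gives 4/8, which is different.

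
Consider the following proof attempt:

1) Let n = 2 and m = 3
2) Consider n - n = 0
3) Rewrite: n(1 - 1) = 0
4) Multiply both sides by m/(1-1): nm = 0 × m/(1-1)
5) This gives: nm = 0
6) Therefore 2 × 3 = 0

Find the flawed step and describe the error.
Step 4: Multiply both sides by m/(1-1): nm = 0 × m/(1-1)

Step 4 multiplies both sides by m/(1-1). However, 1-1 = 0, so this is multiplication by m/0, which is undefined. We cannot multiply by an undefined expression.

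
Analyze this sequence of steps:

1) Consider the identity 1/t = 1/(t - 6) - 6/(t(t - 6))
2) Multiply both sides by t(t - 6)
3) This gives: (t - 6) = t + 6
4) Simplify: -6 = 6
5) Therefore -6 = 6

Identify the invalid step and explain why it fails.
Step 3: This gives: (t - 6) = t + 6

Step 3 makes a sign error when clearing denominators. Multiplying -6/(t(t - 6)) by t(t - 6) gives -6, not +6. The correct result is (t - 6) = t - 6, which is trivially true, not (t - 6) = t + 6. (Step 1 is a valid identity: 1/(t - 6) - 6/(t(t - 6)) = (t - 6)/(t(t - 6)) = 1/t.)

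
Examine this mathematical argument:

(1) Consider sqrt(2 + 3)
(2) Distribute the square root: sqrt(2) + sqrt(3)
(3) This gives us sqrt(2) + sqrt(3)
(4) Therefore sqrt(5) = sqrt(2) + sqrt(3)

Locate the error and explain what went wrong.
Step 2: Distribute the square root: sqrt(2) + sqrt(3)

Step 2 incorrectly 'distributes' the square root over addition. The square root function does not distribute: sqrt(a + b) ≠ sqrt(a) + sqrt(b). In fact, sqrt(2 + 3) = sqrt(5) ≈ 2.2361, while sqrt(2) + sqrt(3) ≈ 3.1463.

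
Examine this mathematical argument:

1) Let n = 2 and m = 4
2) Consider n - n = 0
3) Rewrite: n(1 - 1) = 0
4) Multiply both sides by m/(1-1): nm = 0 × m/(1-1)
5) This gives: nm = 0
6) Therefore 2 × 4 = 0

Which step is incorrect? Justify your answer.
Step 4: Multiply both sides by m/(1-1): nm = 0 × m/(1-1)

Step 4 multiplies both sides by m/(1-1). However, 1-1 = 0, so this is multiplication by m/0, which is undefined. We cannot multiply by an undefined expression.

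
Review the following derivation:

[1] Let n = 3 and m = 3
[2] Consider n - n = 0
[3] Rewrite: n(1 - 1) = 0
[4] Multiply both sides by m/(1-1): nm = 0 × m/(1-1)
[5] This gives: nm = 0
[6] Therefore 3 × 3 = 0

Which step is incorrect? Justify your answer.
Step 4: Multiply both sides by m/(1-1): nm = 0 × m/(1-1)

Step 4 multiplies both sides by m/(1-1). However, 1-1 = 0, so this is multiplication by m/0, which is undefined. We cannot multiply by an undefined expression.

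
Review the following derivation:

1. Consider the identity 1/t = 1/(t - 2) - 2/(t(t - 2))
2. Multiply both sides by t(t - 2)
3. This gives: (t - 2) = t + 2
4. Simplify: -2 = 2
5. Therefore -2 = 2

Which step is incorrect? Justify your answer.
Step 3: This gives: (t - 2) = t + 2

Step 3 makes a sign error when clearing denominators. Multiplying -2/(t(t - 2)) by t(t - 2) gives -2, not +2. The correct result is (t - 2) = t - 2, which is trivially true, not (t - 2) = t + 2. (Step 1 is a valid identity: 1/(t - 2) - 2/(t(t - 2)) = (t - 2)/(t(t - 2)) = 1/t.)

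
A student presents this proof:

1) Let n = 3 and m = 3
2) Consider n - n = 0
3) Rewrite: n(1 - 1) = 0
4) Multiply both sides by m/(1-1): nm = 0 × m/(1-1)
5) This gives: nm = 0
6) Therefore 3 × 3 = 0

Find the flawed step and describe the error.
Step 4: Multiply both sides by m/(1-1): nm = 0 × m/(1-1)

Step 4 multiplies both sides by m/(1-1). However, 1-1 = 0, so this is multiplication by m/0, which is undefined. We cannot multiply by an undefined expression.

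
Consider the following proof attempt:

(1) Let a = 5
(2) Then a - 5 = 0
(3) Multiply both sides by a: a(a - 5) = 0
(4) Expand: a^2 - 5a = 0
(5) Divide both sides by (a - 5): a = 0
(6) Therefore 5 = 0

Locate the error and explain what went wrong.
Step 5: Divide both sides by (a - 5): a = 0

Step 5 divides both sides by (a - 5). However, since a = 5, we have (a - 5) = 0. Division by zero is undefined, making this step invalid.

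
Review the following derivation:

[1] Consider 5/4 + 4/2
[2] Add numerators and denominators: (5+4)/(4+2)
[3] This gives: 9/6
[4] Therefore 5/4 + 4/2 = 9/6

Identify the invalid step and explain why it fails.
Step 2: Add numerators and denominators: (5+4)/(4+2)

Step 2 incorrectly adds fractions by separately adding numerators and denominators. This is wrong. The correct method requires a common denominator: 5/4 + 4/2 = (5×2 + 4×4)/(4×2) = 26/8 = 13/4. The method used gives 9/6, which is different.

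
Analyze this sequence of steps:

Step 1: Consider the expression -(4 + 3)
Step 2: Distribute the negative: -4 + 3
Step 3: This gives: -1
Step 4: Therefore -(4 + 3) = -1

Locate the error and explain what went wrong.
Step 2: Distribute the negative: -4 + 3

Step 2 incorrectly distributes the negative sign. The correct distribution is -(4 + 3) = -4 - 3 = -7. The negative must be applied to both terms, not just the first. The error treats -(4 + 3) as -4 + 3, which equals -1 instead of -7.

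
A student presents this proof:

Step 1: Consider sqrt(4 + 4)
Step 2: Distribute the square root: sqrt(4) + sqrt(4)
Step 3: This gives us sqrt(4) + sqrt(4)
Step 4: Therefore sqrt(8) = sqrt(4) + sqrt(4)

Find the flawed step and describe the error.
Step 2: Distribute the square root: sqrt(4) + sqrt(4)

Step 2 incorrectly 'distributes' the square root over addition. The square root function does not distribute: sqrt(a + b) ≠ sqrt(a) + sqrt(b). In fact, sqrt(4 + 4) = sqrt(8) ≈ 2.8284, while sqrt(4) + sqrt(4) ≈ 4.0000.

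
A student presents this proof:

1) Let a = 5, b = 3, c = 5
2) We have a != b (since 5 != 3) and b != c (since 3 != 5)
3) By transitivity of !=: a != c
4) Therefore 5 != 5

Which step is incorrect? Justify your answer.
Step 3: By transitivity of !=: a != c

Step 3 incorrectly applies transitivity to the '!=' relation. Transitivity states: if a R b and b R c, then a R c. However, '!=' is not transitive. Counterexample: 5 != 3 and 3 != 5, but 5 = 5 (both equal 5). Transitivity holds for relations like <, <=, =, but not for !=.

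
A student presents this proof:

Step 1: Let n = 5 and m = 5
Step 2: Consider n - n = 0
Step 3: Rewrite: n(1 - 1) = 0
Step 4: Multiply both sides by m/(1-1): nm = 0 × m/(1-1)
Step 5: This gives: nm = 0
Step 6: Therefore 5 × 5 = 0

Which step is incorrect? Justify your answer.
Step 4: Multiply both sides by m/(1-1): nm = 0 × m/(1-1)

Step 4 multiplies both sides by m/(1-1). However, 1-1 = 0, so this is multiplication by m/0, which is undefined. We cannot multiply by an undefined expression.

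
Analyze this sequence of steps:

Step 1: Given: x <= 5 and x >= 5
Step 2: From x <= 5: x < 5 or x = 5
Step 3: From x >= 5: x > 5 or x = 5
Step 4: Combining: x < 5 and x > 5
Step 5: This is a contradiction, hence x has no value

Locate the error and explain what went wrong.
Step 4: Combining: x < 5 and x > 5

Step 4 incorrectly combines the conditions. From x <= 5 and x >= 5, the intersection is x = 5. The error treats the 'or' cases as 'and' requirements. The correct conclusion is that x = 5 is the unique solution, not that no solution exists.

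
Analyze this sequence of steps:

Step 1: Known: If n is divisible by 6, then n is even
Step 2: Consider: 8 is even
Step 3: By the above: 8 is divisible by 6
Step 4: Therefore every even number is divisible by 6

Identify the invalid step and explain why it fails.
Step 3: By the above: 8 is divisible by 6

Step 3 commits the fallacy of affirming the consequent. The known fact 'divisible by 6 → even' does NOT imply 'even → divisible by 6'. That would be the converse, which is false. For example, 8 is even but 8 ÷ 6 = 1.33, which is not an integer.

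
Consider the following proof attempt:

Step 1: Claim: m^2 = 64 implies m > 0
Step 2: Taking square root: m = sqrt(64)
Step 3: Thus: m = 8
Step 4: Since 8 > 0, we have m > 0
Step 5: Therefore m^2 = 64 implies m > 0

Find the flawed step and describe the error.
Step 2: Taking square root: m = sqrt(64)

Step 2 takes the square root and assumes the positive root only. The equation m^2 = 64 actually has two solutions: m = 8 and m = -8. The proof silently assumes m > 0 without justification, then uses this assumption to conclude m > 0, which is circular. The counterexample m = -8 shows the claim is false.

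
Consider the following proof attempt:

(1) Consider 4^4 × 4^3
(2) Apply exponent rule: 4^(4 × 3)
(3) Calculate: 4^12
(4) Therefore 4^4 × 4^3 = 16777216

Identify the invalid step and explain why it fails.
Step 2: Apply exponent rule: 4^(4 × 3)

Step 2 incorrectly states that a^b × a^c = a^(b×c). The correct rule is a^b × a^c = a^(b+c). The actual value is 4^4 × 4^3 = 4^7 = 16384, not 4^12 = 16777216.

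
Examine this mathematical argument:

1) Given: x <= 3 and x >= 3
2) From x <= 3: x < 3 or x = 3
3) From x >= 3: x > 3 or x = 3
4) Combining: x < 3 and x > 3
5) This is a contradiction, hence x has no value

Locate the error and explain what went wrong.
Step 4: Combining: x < 3 and x > 3

Step 4 incorrectly combines the conditions. From x <= 3 and x >= 3, the intersection is x = 3. The error treats the 'or' cases as 'and' requirements. The correct conclusion is that x = 3 is the unique solution, not that no solution exists.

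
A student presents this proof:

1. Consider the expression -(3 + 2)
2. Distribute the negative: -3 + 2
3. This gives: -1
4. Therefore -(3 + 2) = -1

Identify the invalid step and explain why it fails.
Step 2: Distribute the negative: -3 + 2

Step 2 incorrectly distributes the negative sign. The correct distribution is -(3 + 2) = -3 - 2 = -5. The negative must be applied to both terms, not just the first. The error treats -(3 + 2) as -3 + 2, which equals -1 instead of -5.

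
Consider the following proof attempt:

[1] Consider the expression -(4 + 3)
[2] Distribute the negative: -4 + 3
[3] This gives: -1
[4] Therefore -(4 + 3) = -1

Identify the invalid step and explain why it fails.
Step 2: Distribute the negative: -4 + 3

Step 2 incorrectly distributes the negative sign. The correct distribution is -(4 + 3) = -4 - 3 = -7. The negative must be applied to both terms, not just the first. The error treats -(4 + 3) as -4 + 3, which equals -1 instead of -7.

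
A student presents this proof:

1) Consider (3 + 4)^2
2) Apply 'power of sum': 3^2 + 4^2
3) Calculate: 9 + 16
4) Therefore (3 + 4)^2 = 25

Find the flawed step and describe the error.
Step 2: Apply 'power of sum': 3^2 + 4^2

Step 2 incorrectly applies a non-existent rule '(a+b)^n = a^n + b^n'. This is false in general. The correct expansion uses the binomial theorem. The actual value is (3 + 4)^2 = 7^2 = 49, not 25.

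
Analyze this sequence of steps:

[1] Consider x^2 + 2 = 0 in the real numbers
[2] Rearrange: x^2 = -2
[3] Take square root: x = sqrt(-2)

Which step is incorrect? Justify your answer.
Step 3: Take square root: x = sqrt(-2)

Step 3 takes the square root of -2, which is negative. In the real number system, the square root of a negative number is undefined. The equation x^2 + 2 = 0 has no real solutions. Square roots of negative numbers only exist in the complex numbers.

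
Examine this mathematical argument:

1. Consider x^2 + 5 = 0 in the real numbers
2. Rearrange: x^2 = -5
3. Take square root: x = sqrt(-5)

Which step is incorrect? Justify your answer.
Step 3: Take square root: x = sqrt(-5)

Step 3 takes the square root of -5, which is negative. In the real number system, the square root of a negative number is undefined. The equation x^2 + 5 = 0 has no real solutions. Square roots of negative numbers only exist in the complex numbers.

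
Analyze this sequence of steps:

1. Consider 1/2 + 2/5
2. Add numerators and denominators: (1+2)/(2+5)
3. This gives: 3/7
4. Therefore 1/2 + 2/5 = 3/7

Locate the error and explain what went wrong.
Step 2: Add numerators and denominators: (1+2)/(2+5)

Step 2 incorrectly adds fractions by separately adding numerators and denominators. This is wrong. The correct method requires a common denominator: 1/2 + 2/5 = (1×5 + 2×2)/(2×5) = 9/10 = 9/10. The method used gives 3/7, which is different.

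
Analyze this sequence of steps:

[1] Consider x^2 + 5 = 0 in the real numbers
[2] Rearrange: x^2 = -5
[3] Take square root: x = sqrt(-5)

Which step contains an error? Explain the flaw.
Step 3: Take square root: x = sqrt(-5)

Step 3 takes the square root of -5, which is negative. In the real number system, the square root of a negative number is undefined. The equation x^2 + 5 = 0 has no real solutions. Square roots of negative numbers only exist in the complex numbers.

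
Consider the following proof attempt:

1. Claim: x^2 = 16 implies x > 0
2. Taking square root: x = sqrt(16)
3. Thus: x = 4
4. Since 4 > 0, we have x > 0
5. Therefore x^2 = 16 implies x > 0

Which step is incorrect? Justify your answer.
Step 2: Taking square root: x = sqrt(16)

Step 2 takes the square root and assumes the positive root only. The equation x^2 = 16 actually has two solutions: x = 4 and x = -4. The proof silently assumes x > 0 without justification, then uses this assumption to conclude x > 0, which is circular. The counterexample x = -4 shows the claim is false.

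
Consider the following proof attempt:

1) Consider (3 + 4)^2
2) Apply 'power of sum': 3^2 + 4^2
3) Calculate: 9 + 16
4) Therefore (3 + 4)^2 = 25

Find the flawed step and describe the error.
Step 2: Apply 'power of sum': 3^2 + 4^2

Step 2 incorrectly applies a non-existent rule '(a+b)^n = a^n + b^n'. This is false in general. The correct expansion uses the binomial theorem. The actual value is (3 + 4)^2 = 7^2 = 49, not 25.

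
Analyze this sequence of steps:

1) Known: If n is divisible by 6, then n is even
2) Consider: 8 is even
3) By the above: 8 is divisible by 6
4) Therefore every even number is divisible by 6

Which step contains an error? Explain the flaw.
Step 3: By the above: 8 is divisible by 6

Step 3 commits the fallacy of affirming the consequent. The known fact 'divisible by 6 → even' does NOT imply 'even → divisible by 6'. That would be the converse, which is false. For example, 8 is even but 8 ÷ 6 = 1.33, which is not an integer.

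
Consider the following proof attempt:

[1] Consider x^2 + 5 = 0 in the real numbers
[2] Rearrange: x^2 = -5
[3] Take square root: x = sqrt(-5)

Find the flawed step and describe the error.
Step 3: Take square root: x = sqrt(-5)

Step 3 takes the square root of -5, which is negative. In the real number system, the square root of a negative number is undefined. The equation x^2 + 5 = 0 has no real solutions. Square roots of negative numbers only exist in the complex numbers.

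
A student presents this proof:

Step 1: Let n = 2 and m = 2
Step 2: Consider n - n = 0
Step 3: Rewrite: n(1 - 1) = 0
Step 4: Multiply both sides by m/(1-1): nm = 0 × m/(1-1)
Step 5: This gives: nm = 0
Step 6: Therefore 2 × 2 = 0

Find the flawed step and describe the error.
Step 4: Multiply both sides by m/(1-1): nm = 0 × m/(1-1)

Step 4 multiplies both sides by m/(1-1). However, 1-1 = 0, so this is multiplication by m/0, which is undefined. We cannot multiply by an undefined expression.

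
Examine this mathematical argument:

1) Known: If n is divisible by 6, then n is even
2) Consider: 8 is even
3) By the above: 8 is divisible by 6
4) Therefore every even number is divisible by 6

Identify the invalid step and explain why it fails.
Step 3: By the above: 8 is divisible by 6

Step 3 commits the fallacy of affirming the consequent. The known fact 'divisible by 6 → even' does NOT imply 'even → divisible by 6'. That would be the converse, which is false. For example, 8 is even but 8 ÷ 6 = 1.33, which is not an integer.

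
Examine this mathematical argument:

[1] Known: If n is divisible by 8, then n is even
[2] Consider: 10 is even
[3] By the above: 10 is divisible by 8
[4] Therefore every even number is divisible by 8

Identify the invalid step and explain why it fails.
Step 3: By the above: 10 is divisible by 8

Step 3 commits the fallacy of affirming the consequent. The known fact 'divisible by 8 → even' does NOT imply 'even → divisible by 8'. That would be the converse, which is false. For example, 10 is even but 10 ÷ 8 = 1.25, which is not an integer.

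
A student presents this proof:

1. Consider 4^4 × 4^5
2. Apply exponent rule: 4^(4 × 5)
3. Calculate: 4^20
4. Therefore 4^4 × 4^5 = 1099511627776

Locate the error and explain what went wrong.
Step 2: Apply exponent rule: 4^(4 × 5)

Step 2 incorrectly states that a^b × a^c = a^(b×c). The correct rule is a^b × a^c = a^(b+c). The actual value is 4^4 × 4^5 = 4^9 = 262144, not 4^20 = 1099511627776.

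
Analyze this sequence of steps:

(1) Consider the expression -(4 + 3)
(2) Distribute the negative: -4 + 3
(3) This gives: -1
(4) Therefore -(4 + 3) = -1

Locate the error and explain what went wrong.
Step 2: Distribute the negative: -4 + 3

Step 2 incorrectly distributes the negative sign. The correct distribution is -(4 + 3) = -4 - 3 = -7. The negative must be applied to both terms, not just the first. The error treats -(4 + 3) as -4 + 3, which equals -1 instead of -7.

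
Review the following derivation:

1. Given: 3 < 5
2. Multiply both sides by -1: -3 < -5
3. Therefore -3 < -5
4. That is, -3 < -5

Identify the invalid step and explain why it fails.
Step 2: Multiply both sides by -1: -3 < -5

Step 2 multiplies both sides by -1 but fails to reverse the inequality sign. When multiplying (or dividing) an inequality by a negative number, the direction must be reversed. Since 3 < 5, we should get -3 > -5, i.e., -3 > -5.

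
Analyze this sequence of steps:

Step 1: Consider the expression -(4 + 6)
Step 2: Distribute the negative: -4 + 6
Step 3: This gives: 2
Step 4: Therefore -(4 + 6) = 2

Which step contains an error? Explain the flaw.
Step 2: Distribute the negative: -4 + 6

Step 2 incorrectly distributes the negative sign. The correct distribution is -(4 + 6) = -4 - 6 = -10. The negative must be applied to both terms, not just the first. The error treats -(4 + 6) as -4 + 6, which equals 2 instead of -10.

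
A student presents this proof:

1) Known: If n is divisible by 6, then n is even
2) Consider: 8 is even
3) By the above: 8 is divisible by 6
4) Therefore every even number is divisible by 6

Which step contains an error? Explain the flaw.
Step 3: By the above: 8 is divisible by 6

Step 3 commits the fallacy of affirming the consequent. The known fact 'divisible by 6 → even' does NOT imply 'even → divisible by 6'. That would be the converse, which is false. For example, 8 is even but 8 ÷ 6 = 1.33, which is not an integer.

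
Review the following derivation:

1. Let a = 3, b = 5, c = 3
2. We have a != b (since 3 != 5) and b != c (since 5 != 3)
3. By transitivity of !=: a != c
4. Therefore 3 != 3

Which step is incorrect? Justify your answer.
Step 3: By transitivity of !=: a != c

Step 3 incorrectly applies transitivity to the '!=' relation. Transitivity states: if a R b and b R c, then a R c. However, '!=' is not transitive. Counterexample: 3 != 5 and 5 != 3, but 3 = 3 (both equal 3). Transitivity holds for relations like <, <=, =, but not for !=.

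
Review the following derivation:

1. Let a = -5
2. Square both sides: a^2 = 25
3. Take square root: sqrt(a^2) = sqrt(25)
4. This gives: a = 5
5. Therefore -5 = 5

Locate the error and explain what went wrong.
Step 4: This gives: a = 5

Step 4 incorrectly states that sqrt(a^2) = a. The correct identity is sqrt(a^2) = |a|. Since a = -5 < 0, we have sqrt(a^2) = |-5| = 5, not a = -5.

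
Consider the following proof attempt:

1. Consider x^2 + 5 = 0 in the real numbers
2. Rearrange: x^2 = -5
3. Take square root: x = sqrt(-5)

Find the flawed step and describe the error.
Step 3: Take square root: x = sqrt(-5)

Step 3 takes the square root of -5, which is negative. In the real number system, the square root of a negative number is undefined. The equation x^2 + 5 = 0 has no real solutions. Square roots of negative numbers only exist in the complex numbers.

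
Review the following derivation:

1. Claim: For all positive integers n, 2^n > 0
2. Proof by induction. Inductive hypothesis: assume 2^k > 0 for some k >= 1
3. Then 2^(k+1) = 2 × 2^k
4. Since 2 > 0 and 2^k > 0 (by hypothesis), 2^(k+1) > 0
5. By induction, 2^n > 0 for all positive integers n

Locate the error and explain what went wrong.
Step 5: By induction, 2^n > 0 for all positive integers n

Step 5 concludes the proof by induction, but no base case was ever established. A valid induction proof requires: (1) a base case proving 2^1 > 0, and (2) an inductive step showing IF 2^k > 0 THEN 2^(k+1) > 0. Steps 2-4 correctly establish the inductive step, but without the base case the conclusion in step 5 does not follow.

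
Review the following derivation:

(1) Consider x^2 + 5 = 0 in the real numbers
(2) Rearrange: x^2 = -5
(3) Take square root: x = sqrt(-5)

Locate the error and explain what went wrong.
Step 3: Take square root: x = sqrt(-5)

Step 3 takes the square root of -5, which is negative. In the real number system, the square root of a negative number is undefined. The equation x^2 + 5 = 0 has no real solutions. Square roots of negative numbers only exist in the complex numbers.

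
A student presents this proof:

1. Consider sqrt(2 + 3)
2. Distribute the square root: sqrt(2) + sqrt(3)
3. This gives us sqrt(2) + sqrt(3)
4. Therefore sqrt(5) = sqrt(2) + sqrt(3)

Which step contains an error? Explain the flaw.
Step 2: Distribute the square root: sqrt(2) + sqrt(3)

Step 2 incorrectly 'distributes' the square root over addition. The square root function does not distribute: sqrt(a + b) ≠ sqrt(a) + sqrt(b). In fact, sqrt(2 + 3) = sqrt(5) ≈ 2.2361, while sqrt(2) + sqrt(3) ≈ 3.1463.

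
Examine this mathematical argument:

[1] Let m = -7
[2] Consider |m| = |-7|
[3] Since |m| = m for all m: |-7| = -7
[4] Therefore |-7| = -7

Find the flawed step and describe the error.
Step 3: Since |m| = m for all m: |-7| = -7

Step 3 incorrectly states that |m| = m for all m. The correct definition is |m| = m when m >= 0, and |m| = -m when m < 0. Since -7 < 0, we have |-7| = -(-7) = 7, not -7.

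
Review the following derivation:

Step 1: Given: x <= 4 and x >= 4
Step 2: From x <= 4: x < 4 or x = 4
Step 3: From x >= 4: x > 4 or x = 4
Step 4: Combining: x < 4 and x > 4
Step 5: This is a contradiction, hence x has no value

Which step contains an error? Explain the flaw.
Step 4: Combining: x < 4 and x > 4

Step 4 incorrectly combines the conditions. From x <= 4 and x >= 4, the intersection is x = 4. The error treats the 'or' cases as 'and' requirements. The correct conclusion is that x = 4 is the unique solution, not that no solution exists.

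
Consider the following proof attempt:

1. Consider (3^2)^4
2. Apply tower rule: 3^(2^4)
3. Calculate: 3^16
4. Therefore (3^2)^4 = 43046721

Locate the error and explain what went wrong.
Step 2: Apply tower rule: 3^(2^4)

Step 2 incorrectly states that (a^b)^c = a^(b^c). The correct rule is (a^b)^c = a^(b×c). The actual value is (3^2)^4 = 3^8 = 6561, not 3^16 = 43046721.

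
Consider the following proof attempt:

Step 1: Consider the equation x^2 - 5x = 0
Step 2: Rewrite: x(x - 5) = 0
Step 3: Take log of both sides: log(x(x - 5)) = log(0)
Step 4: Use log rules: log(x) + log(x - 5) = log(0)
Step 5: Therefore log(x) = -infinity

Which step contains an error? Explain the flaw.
Step 3: Take log of both sides: log(x(x - 5)) = log(0)

Step 3 takes the logarithm of both sides, resulting in log(0) on the right side. The logarithm is only defined for positive numbers; log(0) is undefined (approaches negative infinity). This operation is invalid.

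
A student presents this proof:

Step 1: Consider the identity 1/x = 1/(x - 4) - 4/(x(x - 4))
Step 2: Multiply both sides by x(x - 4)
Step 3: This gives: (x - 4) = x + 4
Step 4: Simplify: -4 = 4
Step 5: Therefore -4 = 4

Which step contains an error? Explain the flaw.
Step 3: This gives: (x - 4) = x + 4

Step 3 makes a sign error when clearing denominators. Multiplying -4/(x(x - 4)) by x(x - 4) gives -4, not +4. The correct result is (x - 4) = x - 4, which is trivially true, not (x - 4) = x + 4. (Step 1 is a valid identity: 1/(x - 4) - 4/(x(x - 4)) = (x - 4)/(x(x - 4)) = 1/x.)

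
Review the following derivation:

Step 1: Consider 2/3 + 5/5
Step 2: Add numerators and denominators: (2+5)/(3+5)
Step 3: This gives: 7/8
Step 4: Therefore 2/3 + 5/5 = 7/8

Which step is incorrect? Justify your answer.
Step 2: Add numerators and denominators: (2+5)/(3+5)

Step 2 incorrectly adds fractions by separately adding numerators and denominators. This is wrong. The correct method requires a common denominator: 2/3 + 5/5 = (2×5 + 5×3)/(3×5) = 25/15 = 5/3. The method used gives 7/8, which is different.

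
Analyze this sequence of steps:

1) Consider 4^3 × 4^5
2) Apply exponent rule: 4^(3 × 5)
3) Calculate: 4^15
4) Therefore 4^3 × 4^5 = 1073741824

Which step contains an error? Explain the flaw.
Step 2: Apply exponent rule: 4^(3 × 5)

Step 2 incorrectly states that a^b × a^c = a^(b×c). The correct rule is a^b × a^c = a^(b+c). The actual value is 4^3 × 4^5 = 4^8 = 65536, not 4^15 = 1073741824.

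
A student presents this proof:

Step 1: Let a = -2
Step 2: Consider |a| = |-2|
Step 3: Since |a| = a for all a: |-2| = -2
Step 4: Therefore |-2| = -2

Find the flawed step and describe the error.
Step 3: Since |a| = a for all a: |-2| = -2

Step 3 incorrectly states that |a| = a for all a. The correct definition is |a| = a when a >= 0, and |a| = -a when a < 0. Since -2 < 0, we have |-2| = -(-2) = 2, not -2.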